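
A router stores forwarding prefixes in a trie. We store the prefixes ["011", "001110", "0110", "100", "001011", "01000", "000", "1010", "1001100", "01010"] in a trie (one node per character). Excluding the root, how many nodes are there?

27

Insert word by word; a character creates a node only if that edge doesn't already exist:
  "011" → 3 new (0, 1, 1)
  "001110" → prefix "0" already present; 5 new (0, 1, 1, 1, 0)
  "0110" → prefix "011" already present; 1 new (0)
  "100" → 3 new (1, 0, 0)
  "001011" → prefix "001" already present; 3 new (0, 1, 1)
  "01000" → prefix "01" already present; 3 new (0, 0, 0)
  "000" → prefix "00" already present; 1 new (0)
  "1010" → prefix "10" already present; 2 new (1, 0)
  "1001100" → prefix "100" already present; 4 new (1, 1, 0, 0)
  "01010" → prefix "010" already present; 2 new (1, 0)
Total nodes = 3 + 5 + 1 + 3 + 3 + 3 + 1 + 2 + 4 + 2 = 27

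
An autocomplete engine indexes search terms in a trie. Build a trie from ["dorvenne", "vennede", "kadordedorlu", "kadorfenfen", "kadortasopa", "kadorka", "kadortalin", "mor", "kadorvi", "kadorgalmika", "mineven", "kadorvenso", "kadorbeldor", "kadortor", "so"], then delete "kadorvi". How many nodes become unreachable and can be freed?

A node on "kadorvi"'s path can go only if nothing else ends at it or branches off below it.
The suffix "i" (1 node) is used only by "kadorvi"; the node for "kadorv" still has the child "e", so pruning stops there.
Nodes removed: 1

1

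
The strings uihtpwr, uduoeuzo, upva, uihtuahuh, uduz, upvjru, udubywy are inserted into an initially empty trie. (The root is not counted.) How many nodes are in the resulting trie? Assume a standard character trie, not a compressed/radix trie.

Count nodes per top-level branch (shared prefixes stored once):
  'u'-branch (udubywy, uduoeuzo, uduz, uihtpwr, uihtuahuh, upva, upvjru): 30 nodes
Sum: 30

30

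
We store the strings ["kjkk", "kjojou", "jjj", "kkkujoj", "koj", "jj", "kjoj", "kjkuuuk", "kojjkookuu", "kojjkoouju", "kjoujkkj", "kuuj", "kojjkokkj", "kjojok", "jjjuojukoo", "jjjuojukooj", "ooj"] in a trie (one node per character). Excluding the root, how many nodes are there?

56

Insert word by word; a character creates a node only if that edge doesn't already exist:
  "kjkk" → 4 new (k, j, k, k)
  "kjojou" → prefix "kj" already present; 4 new (o, j, o, u)
  "jjj" → 3 new (j, j, j)
  "kkkujoj" → prefix "k" already present; 6 new (k, k, u, j, o, j)
  "koj" → prefix "k" already present; 2 new (o, j)
  "jj" → prefix "jj" already present; 0 new (none)
  "kjoj" → prefix "kjoj" already present; 0 new (none)
  "kjkuuuk" → prefix "kjk" already present; 4 new (u, u, u, k)
  "kojjkookuu" → prefix "koj" already present; 7 new (j, k, o, o, k, u, u)
  "kojjkoouju" → prefix "kojjkoo" already present; 3 new (u, j, u)
  "kjoujkkj" → prefix "kjo" already present; 5 new (u, j, k, k, j)
  "kuuj" → prefix "k" already present; 3 new (u, u, j)
  "kojjkokkj" → prefix "kojjko" already present; 3 new (k, k, j)
  "kjojok" → prefix "kjojo" already present; 1 new (k)
  "jjjuojukoo" → prefix "jjj" already present; 7 new (u, o, j, u, k, o, o)
  "jjjuojukooj" → prefix "jjjuojukoo" already present; 1 new (j)
  "ooj" → 3 new (o, o, j)
Total nodes = 4 + 4 + 3 + 6 + 2 + 0 + 0 + 4 + 7 + 3 + 5 + 3 + 3 + 1 + 7 + 1 + 3 = 56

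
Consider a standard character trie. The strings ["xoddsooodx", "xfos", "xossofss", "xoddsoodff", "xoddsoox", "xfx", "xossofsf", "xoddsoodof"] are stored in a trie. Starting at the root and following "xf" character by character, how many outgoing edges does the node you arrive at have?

The children of the "xf" node are the distinct next characters among strings starting with "xf".
Characters that immediately follow "xf" among the stored strings: {o, x}.
That node has 2 child edges.

2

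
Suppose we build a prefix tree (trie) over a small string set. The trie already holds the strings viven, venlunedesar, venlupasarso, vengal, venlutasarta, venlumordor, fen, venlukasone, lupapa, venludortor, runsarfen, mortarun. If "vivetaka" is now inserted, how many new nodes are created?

4

Walking "vivetaka" from the root, the first 4 characters ("vive") follow existing edges; "t" is the first miss.
Each of the 4 remaining characters creates one node.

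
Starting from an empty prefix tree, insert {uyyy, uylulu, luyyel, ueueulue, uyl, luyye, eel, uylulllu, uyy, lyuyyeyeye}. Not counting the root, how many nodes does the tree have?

36

Count nodes per top-level branch (shared prefixes stored once):
  'e'-branch (eel): 3 nodes
  'l'-branch (luyye, luyyel, lyuyyeyeye): 15 nodes
  'u'-branch (ueueulue, uyl, uylulllu, uylulu, uyy, uyyy): 18 nodes
Sum: 36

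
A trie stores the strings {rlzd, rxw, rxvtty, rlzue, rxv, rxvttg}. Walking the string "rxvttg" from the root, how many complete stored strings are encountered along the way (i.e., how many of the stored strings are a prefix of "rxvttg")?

2

Walk "rxvttg" from the root; an end-of-word marker is hit whenever a stored word is a prefix of "rxvttg".
Prefixes of the query that are stored words: "rxv", "rxvttg"
Count: 2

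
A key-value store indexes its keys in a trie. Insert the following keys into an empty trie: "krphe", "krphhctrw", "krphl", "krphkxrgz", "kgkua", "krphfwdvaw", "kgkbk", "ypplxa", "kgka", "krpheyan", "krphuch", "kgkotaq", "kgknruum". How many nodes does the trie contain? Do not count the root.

For each word, the new-node count is its length minus the longest prefix already in the trie:
  "krphe" → 5 new (k, r, p, h, e)
  "krphhctrw" → prefix "krph" already present; 5 new (h, c, t, r, w)
  "krphl" → prefix "krph" already present; 1 new (l)
  "krphkxrgz" → prefix "krph" already present; 5 new (k, x, r, g, z)
  "kgkua" → prefix "k" already present; 4 new (g, k, u, a)
  "krphfwdvaw" → prefix "krph" already present; 6 new (f, w, d, v, a, w)
  "kgkbk" → prefix "kgk" already present; 2 new (b, k)
  "ypplxa" → 6 new (y, p, p, l, x, a)
  "kgka" → prefix "kgk" already present; 1 new (a)
  "krpheyan" → prefix "krphe" already present; 3 new (y, a, n)
  "krphuch" → prefix "krph" already present; 3 new (u, c, h)
  "kgkotaq" → prefix "kgk" already present; 4 new (o, t, a, q)
  "kgknruum" → prefix "kgk" already present; 5 new (n, r, u, u, m)
Total nodes = 5 + 5 + 1 + 5 + 4 + 6 + 2 + 6 + 1 + 3 + 3 + 4 + 5 = 50

50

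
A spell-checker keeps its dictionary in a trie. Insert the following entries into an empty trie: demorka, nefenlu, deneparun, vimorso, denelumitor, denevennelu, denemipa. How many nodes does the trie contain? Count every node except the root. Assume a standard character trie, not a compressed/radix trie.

46

Count nodes per top-level branch (shared prefixes stored once):
  'd'-branch (demorka, denelumitor, denemipa, deneparun, denevennelu): 32 nodes
  'n'-branch (nefenlu): 7 nodes
  'v'-branch (vimorso): 7 nodes
Sum: 46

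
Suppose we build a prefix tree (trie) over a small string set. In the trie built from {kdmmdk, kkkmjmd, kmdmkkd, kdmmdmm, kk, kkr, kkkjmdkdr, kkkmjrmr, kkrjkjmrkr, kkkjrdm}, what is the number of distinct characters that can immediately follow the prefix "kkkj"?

2

The children of the "kkkj" node are the distinct next characters among strings starting with "kkkj".
Characters that immediately follow "kkkj" among the stored strings: {m, r}.
That node has 2 child edges.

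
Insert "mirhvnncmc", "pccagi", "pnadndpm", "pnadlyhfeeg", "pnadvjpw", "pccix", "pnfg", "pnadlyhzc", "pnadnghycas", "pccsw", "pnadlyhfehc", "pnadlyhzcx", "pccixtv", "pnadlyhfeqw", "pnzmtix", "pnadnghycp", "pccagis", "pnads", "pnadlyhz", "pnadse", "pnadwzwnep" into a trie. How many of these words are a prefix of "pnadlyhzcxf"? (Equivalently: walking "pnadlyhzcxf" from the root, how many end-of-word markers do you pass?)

3

Check each prefix of "pnadlyhzcxf" against the stored set — each match is an end-marker on the path.
Prefixes of the query that are stored words: "pnadlyhz", "pnadlyhzc", "pnadlyhzcx"
Count: 3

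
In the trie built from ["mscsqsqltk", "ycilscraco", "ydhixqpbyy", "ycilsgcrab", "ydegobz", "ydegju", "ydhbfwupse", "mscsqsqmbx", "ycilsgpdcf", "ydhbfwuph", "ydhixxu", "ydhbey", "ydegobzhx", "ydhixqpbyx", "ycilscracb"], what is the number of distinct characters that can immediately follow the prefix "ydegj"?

1

Follow the path "ydegj" to its node, then look at its outgoing edges.
Characters that immediately follow "ydegj" among the stored strings: {u}.
That node has 1 child edge.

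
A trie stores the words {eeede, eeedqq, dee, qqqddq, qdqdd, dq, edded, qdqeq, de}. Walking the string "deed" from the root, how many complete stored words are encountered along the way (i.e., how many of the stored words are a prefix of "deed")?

2

Traverse "deed" character by character; count nodes along the way that are marked as word ends.
Prefixes of the query that are stored words: "de", "dee"
Count: 2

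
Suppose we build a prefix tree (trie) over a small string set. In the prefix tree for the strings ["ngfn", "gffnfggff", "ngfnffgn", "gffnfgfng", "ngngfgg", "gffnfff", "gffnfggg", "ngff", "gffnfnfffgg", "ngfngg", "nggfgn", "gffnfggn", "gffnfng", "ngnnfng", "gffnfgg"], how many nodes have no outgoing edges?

Leaves are exactly the stored words that no other stored word extends.
Those words: "gffnfff", "gffnfgfng", "gffnfggff", "gffnfggg", "gffnfggn", "gffnfnfffgg", "gffnfng", "ngff", "ngfnffgn", "ngfngg", "nggfgn", "ngngfgg", "ngnnfng"
Leaf count: 13

13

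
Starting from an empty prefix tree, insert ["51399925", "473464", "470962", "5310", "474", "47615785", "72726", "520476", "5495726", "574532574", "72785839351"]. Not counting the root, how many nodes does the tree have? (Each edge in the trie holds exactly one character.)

Count nodes per top-level branch (shared prefixes stored once):
  '4'-branch (470962, 473464, 474, 47615785): 17 nodes
  '5'-branch (51399925, 520476, 5310, 5495726, 574532574): 30 nodes
  '7'-branch (72726, 72785839351): 13 nodes
Sum: 60

60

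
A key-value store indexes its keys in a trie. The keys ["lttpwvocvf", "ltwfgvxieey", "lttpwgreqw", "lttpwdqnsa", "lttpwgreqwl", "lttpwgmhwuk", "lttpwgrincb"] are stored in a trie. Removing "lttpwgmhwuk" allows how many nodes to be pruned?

5

A node on "lttpwgmhwuk"'s path can go only if nothing else ends at it or branches off below it.
The suffix "mhwuk" (5 nodes) is used only by "lttpwgmhwuk"; the node for "lttpwg" still has the child "r", so pruning stops there.
Nodes removed: 5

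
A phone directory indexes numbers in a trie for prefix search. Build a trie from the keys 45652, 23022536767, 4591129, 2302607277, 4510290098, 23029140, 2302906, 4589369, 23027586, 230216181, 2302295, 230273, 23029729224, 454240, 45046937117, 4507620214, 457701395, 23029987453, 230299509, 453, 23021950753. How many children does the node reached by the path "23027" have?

2

Walk "23027" from the root, arriving at one node.
Distinct next characters after "23027": 3, 5.
That node has 2 child edges.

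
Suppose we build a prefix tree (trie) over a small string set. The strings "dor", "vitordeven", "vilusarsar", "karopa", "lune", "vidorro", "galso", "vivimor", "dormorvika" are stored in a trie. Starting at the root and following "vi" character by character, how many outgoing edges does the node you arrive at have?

The children of the "vi" node are the distinct next characters among strings starting with "vi".
Distinct next characters after "vi": d, l, t, v.
That node has 4 child edges.

4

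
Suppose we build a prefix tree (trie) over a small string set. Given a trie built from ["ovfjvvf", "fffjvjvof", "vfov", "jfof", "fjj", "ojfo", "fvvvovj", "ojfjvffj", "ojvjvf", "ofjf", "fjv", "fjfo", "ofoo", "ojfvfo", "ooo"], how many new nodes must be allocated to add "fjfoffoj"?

"fjfo" is already a path in the trie; the remaining "ffoj" must be added.
So 8 − 4 = 4 new nodes.

4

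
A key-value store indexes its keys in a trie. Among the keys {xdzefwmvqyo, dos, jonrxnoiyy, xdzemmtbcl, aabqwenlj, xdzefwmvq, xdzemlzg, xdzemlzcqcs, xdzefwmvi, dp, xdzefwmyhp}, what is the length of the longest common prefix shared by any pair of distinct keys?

Look for the deepest trie node that still has at least two words in its subtree.
"xdzefwmvq" and "xdzefwmvqyo" agree on "xdzefwmvq" (9 characters) before diverging; nothing deeper is shared.
Longest shared-prefix length: 9

9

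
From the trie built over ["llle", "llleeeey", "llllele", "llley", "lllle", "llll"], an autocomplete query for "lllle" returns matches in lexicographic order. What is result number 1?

lllle

Filter for "lllle…" and sort: "lllle", "llllele"
Position 1: lllle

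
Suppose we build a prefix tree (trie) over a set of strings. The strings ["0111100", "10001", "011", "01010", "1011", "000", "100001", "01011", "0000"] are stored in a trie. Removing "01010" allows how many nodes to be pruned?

1

After clearing the end-marker at "01010", prune upward until reaching a node still needed by another word.
The suffix "0" (1 node) is used only by "01010"; the node for "0101" still has the child "1", so pruning stops there.
Nodes removed: 1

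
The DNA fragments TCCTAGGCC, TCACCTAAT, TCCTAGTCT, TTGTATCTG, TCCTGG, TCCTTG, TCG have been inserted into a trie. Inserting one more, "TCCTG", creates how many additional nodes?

"TCCTG" is already a full path in the trie; only an end-marker is added.
No new nodes are needed: 0.

0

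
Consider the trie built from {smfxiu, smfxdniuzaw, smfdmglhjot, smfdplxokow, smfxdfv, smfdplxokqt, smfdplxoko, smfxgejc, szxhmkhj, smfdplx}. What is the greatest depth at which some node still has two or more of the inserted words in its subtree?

10

Look for the deepest trie node that still has at least two words in its subtree.
"smfdplxoko" and "smfdplxokow" agree on "smfdplxoko" (10 characters) before diverging; nothing deeper is shared.
Longest shared-prefix length: 10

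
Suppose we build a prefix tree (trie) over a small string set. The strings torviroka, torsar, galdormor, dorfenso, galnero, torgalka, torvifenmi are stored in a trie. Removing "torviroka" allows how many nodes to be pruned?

Walk "torviroka" from the leaf back toward the root, removing each node that no remaining word uses.
The suffix "roka" (4 nodes) is used only by "torviroka"; the node for "torvi" still has the child "f", so pruning stops there.
Nodes removed: 4

4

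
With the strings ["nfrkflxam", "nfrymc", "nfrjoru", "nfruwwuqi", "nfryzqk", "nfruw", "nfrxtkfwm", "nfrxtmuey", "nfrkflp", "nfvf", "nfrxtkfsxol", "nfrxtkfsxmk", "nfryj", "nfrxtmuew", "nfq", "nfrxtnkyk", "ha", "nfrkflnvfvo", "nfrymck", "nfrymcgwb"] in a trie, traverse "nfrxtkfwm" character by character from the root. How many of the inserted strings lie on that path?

1

Traverse "nfrxtkfwm" character by character; count nodes along the way that are marked as word ends.
Prefixes of the query that are stored words: "nfrxtkfwm"
Count: 1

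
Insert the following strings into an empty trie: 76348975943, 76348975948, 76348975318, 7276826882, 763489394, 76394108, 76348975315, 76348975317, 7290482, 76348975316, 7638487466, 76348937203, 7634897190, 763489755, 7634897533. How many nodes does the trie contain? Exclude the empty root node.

Insert word by word; a character creates a node only if that edge doesn't already exist:
  "76348975943" → 11 new (7, 6, 3, 4, 8, 9, 7, 5, 9, 4, 3)
  "76348975948" → prefix "7634897594" already present; 1 new (8)
  "76348975318" → prefix "76348975" already present; 3 new (3, 1, 8)
  "7276826882" → prefix "7" already present; 9 new (2, 7, 6, 8, 2, 6, 8, 8, 2)
  "763489394" → prefix "763489" already present; 3 new (3, 9, 4)
  "76394108" → prefix "763" already present; 5 new (9, 4, 1, 0, 8)
  "76348975315" → prefix "7634897531" already present; 1 new (5)
  "76348975317" → prefix "7634897531" already present; 1 new (7)
  "7290482" → prefix "72" already present; 5 new (9, 0, 4, 8, 2)
  "76348975316" → prefix "7634897531" already present; 1 new (6)
  "7638487466" → prefix "763" already present; 7 new (8, 4, 8, 7, 4, 6, 6)
  "76348937203" → prefix "7634893" already present; 4 new (7, 2, 0, 3)
  "7634897190" → prefix "7634897" already present; 3 new (1, 9, 0)
  "763489755" → prefix "76348975" already present; 1 new (5)
  "7634897533" → prefix "763489753" already present; 1 new (3)
Total nodes = 11 + 1 + 3 + 9 + 3 + 5 + 1 + 1 + 5 + 1 + 7 + 4 + 3 + 1 + 1 = 56

56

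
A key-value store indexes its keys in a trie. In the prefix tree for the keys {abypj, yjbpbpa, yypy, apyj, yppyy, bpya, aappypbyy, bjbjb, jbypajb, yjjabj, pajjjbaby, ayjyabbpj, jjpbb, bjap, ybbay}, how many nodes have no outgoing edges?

15

Leaves are exactly the stored words that no other stored word extends.
Those words: "aappypbyy", "abypj", "apyj", "ayjyabbpj", "bjap", "bjbjb", "bpya", "jbypajb", "jjpbb", "pajjjbaby", "ybbay", "yjbpbpa", "yjjabj", "yppyy", "yypy"
Leaf count: 15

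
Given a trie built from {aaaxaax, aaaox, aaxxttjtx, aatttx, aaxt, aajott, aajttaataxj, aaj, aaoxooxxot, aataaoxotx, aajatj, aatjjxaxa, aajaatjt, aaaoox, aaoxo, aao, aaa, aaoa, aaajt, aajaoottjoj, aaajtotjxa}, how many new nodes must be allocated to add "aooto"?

4

Walking "aooto" from the root, the first 1 characters ("a") follow existing edges; "o" is the first miss.
So 5 − 1 = 4 new nodes.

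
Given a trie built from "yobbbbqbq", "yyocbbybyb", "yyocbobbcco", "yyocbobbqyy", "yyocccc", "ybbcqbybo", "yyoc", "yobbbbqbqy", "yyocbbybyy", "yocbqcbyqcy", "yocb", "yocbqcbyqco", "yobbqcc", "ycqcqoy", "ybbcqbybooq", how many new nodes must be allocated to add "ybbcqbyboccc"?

3

Walking "ybbcqbyboccc" from the root, the first 9 characters ("ybbcqbybo") follow existing edges; "c" is the first miss.
So 12 − 9 = 3 new nodes.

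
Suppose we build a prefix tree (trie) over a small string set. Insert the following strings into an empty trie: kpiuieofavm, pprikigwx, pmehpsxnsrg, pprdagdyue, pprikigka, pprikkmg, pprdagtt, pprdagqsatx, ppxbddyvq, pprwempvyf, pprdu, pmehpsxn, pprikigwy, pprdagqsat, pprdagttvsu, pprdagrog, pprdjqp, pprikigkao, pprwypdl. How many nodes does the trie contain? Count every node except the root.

79

For each word, the new-node count is its length minus the longest prefix already in the trie:
  "kpiuieofavm" → 11 new (k, p, i, u, i, e, o, f, a, v, m)
  "pprikigwx" → 9 new (p, p, r, i, k, i, g, w, x)
  "pmehpsxnsrg" → prefix "p" already present; 10 new (m, e, h, p, s, x, n, s, r, g)
  "pprdagdyue" → prefix "ppr" already present; 7 new (d, a, g, d, y, u, e)
  "pprikigka" → prefix "pprikig" already present; 2 new (k, a)
  "pprikkmg" → prefix "pprik" already present; 3 new (k, m, g)
  "pprdagtt" → prefix "pprdag" already present; 2 new (t, t)
  "pprdagqsatx" → prefix "pprdag" already present; 5 new (q, s, a, t, x)
  "ppxbddyvq" → prefix "pp" already present; 7 new (x, b, d, d, y, v, q)
  "pprwempvyf" → prefix "ppr" already present; 7 new (w, e, m, p, v, y, f)
  "pprdu" → prefix "pprd" already present; 1 new (u)
  "pmehpsxn" → prefix "pmehpsxn" already present; 0 new (none)
  "pprikigwy" → prefix "pprikigw" already present; 1 new (y)
  "pprdagqsat" → prefix "pprdagqsat" already present; 0 new (none)
  "pprdagttvsu" → prefix "pprdagtt" already present; 3 new (v, s, u)
  "pprdagrog" → prefix "pprdag" already present; 3 new (r, o, g)
  "pprdjqp" → prefix "pprd" already present; 3 new (j, q, p)
  "pprikigkao" → prefix "pprikigka" already present; 1 new (o)
  "pprwypdl" → prefix "pprw" already present; 4 new (y, p, d, l)
Total nodes = 11 + 9 + 10 + 7 + 2 + 3 + 2 + 5 + 7 + 7 + 1 + 0 + 1 + 0 + 3 + 3 + 3 + 1 + 4 = 79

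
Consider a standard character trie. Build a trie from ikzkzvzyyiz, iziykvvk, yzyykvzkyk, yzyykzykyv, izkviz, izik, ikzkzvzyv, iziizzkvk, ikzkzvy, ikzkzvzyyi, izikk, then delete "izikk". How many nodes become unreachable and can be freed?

1

A node on "izikk"'s path can go only if nothing else ends at it or branches off below it.
The suffix "k" (1 node) is used only by "izikk"; "izik" is itself a stored word, so pruning stops there.
Nodes removed: 1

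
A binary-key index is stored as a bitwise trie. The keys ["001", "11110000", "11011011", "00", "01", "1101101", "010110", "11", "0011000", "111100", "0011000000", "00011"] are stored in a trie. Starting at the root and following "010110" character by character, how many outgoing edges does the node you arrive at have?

0

Walk "010110" from the root, arriving at one node.
No stored string extends past "010110".
That node has 0 child edges.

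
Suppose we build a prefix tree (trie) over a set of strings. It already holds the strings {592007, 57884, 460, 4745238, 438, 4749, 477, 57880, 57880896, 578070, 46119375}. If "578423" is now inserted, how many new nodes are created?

The longest prefix of "578423" already in the trie is "578" (length 3).
New nodes needed: |"578423"| − 3 = 6 − 3 = 3.

3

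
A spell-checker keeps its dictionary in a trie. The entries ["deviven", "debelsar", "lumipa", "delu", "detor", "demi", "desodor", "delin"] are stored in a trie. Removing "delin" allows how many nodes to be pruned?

2

After clearing the end-marker at "delin", prune upward until reaching a node still needed by another word.
The suffix "in" (2 nodes) is used only by "delin"; the node for "del" still has the child "u", so pruning stops there.
Nodes removed: 2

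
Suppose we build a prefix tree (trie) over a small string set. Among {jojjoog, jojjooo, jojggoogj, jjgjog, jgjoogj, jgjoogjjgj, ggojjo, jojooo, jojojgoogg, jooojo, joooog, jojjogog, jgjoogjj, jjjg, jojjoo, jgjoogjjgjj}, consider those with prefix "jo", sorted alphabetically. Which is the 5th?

DFS of the "jo" subtree visits, in order: "jojggoogj", "jojjogog", "jojjoo", "jojjoog", "jojjooo", "jojojgoogg", "jojooo", "jooojo", "joooog"
Position 5: jojjooo

jojjooo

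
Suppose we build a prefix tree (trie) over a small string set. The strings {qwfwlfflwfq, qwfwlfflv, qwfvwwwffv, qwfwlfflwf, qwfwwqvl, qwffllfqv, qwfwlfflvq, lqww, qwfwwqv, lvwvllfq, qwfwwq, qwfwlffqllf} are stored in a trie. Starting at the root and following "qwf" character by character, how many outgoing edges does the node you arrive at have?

Follow the path "qwf" to its node, then look at its outgoing edges.
Characters that immediately follow "qwf" among the stored strings: {f, v, w}.
That node has 3 child edges.

3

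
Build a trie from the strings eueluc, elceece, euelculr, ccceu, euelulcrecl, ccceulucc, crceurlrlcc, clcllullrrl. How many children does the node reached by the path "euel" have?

2

Walk "euel" from the root, arriving at one node.
Characters that immediately follow "euel" among the stored strings: {c, u}.
That node has 2 child edges.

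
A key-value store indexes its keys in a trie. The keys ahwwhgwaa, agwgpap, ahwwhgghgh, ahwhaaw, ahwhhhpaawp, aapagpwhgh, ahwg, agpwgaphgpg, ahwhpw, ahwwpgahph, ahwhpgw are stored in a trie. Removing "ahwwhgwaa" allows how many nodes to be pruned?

Walk "ahwwhgwaa" from the leaf back toward the root, removing each node that no remaining word uses.
The suffix "waa" (3 nodes) is used only by "ahwwhgwaa"; the node for "ahwwhg" still has the child "g", so pruning stops there.
Nodes removed: 3

3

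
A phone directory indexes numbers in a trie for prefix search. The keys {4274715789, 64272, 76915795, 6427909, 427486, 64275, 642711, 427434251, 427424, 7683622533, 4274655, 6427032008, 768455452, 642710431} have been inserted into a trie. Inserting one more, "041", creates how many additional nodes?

3

Nothing in the trie begins with "0"; the whole of "041" is new.
3 − 0 = 3 new nodes.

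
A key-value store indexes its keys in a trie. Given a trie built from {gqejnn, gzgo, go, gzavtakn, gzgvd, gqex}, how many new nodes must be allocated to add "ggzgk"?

"g" is already a path in the trie; the remaining "gzgk" must be added.
New nodes needed: |"ggzgk"| − 1 = 5 − 1 = 4.

4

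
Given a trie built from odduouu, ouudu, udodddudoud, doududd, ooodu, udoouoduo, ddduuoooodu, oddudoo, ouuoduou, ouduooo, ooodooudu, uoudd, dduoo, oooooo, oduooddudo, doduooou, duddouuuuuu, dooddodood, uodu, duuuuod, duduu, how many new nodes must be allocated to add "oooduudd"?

3

"ooodu" is already a path in the trie; the remaining "udd" must be added.
New nodes needed: |"oooduudd"| − 5 = 8 − 5 = 3.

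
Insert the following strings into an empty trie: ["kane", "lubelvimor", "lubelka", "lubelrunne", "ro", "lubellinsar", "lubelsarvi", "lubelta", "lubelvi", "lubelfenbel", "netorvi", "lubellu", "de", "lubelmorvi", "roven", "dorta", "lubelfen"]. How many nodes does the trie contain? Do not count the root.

64

Count nodes per top-level branch (shared prefixes stored once):
  'd'-branch (de, dorta): 6 nodes
  'k'-branch (kane): 4 nodes
  'l'-branch (lubelfen, lubelfenbel, lubelka, lubellinsar, lubellu, lubelmorvi, lubelrunne, lubelsarvi, lubelta, lubelvi, lubelvimor): 42 nodes
  'n'-branch (netorvi): 7 nodes
  'r'-branch (ro, roven): 5 nodes
Sum: 64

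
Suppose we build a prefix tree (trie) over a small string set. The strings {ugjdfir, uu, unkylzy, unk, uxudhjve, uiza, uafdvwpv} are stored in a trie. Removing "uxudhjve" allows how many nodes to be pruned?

A node on "uxudhjve"'s path can go only if nothing else ends at it or branches off below it.
The suffix "xudhjve" (7 nodes) is used only by "uxudhjve"; the node for "u" still has the child "g", so pruning stops there.
Nodes removed: 7

7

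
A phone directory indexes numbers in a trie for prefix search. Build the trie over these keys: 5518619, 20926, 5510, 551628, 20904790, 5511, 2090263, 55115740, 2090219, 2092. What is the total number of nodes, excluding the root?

For each word, the new-node count is its length minus the longest prefix already in the trie:
  "5518619" → 7 new (5, 5, 1, 8, 6, 1, 9)
  "20926" → 5 new (2, 0, 9, 2, 6)
  "5510" → prefix "551" already present; 1 new (0)
  "551628" → prefix "551" already present; 3 new (6, 2, 8)
  "20904790" → prefix "209" already present; 5 new (0, 4, 7, 9, 0)
  "5511" → prefix "551" already present; 1 new (1)
  "2090263" → prefix "2090" already present; 3 new (2, 6, 3)
  "55115740" → prefix "5511" already present; 4 new (5, 7, 4, 0)
  "2090219" → prefix "20902" already present; 2 new (1, 9)
  "2092" → prefix "2092" already present; 0 new (none)
Total nodes = 7 + 5 + 1 + 3 + 5 + 1 + 3 + 4 + 2 + 0 = 31

31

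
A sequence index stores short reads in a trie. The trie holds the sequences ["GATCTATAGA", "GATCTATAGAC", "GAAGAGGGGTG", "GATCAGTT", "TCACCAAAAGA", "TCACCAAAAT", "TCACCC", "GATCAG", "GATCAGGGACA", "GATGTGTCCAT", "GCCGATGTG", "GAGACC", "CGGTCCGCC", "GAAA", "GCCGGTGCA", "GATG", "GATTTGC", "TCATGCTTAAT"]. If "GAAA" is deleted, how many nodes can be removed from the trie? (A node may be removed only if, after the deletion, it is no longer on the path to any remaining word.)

Walk "GAAA" from the leaf back toward the root, removing each node that no remaining word uses.
The suffix "A" (1 node) is used only by "GAAA"; the node for "GAA" still has the child "G", so pruning stops there.
Nodes removed: 1

1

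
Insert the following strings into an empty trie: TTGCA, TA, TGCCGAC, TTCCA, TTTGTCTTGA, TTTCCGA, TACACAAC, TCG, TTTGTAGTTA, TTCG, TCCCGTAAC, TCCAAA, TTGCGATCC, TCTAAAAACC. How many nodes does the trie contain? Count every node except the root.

Count nodes per top-level branch (shared prefixes stored once):
  'T'-branch (TA, TACACAAC, TCCAAA, TCCCGTAAC, TCG, TCTAAAAACC, TGCCGAC, TTCCA, TTCG, TTGCA, TTGCGATCC, TTTCCGA, TTTGTAGTTA, TTTGTCTTGA): 64 nodes
Sum: 64

64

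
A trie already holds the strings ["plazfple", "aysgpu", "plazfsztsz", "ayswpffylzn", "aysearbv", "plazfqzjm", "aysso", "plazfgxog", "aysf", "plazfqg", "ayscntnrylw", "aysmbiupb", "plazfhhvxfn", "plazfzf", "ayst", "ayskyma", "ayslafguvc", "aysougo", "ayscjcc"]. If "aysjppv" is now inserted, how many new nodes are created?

"ays" is already a path in the trie; the remaining "jppv" must be added.
New nodes needed: |"aysjppv"| − 3 = 7 − 3 = 4.

4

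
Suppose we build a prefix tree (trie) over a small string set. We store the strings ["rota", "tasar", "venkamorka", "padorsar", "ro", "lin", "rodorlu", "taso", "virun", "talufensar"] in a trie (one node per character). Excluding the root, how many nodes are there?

Trace insertions, counting only characters that open a new branch:
  "rota" → 4 new (r, o, t, a)
  "tasar" → 5 new (t, a, s, a, r)
  "venkamorka" → 10 new (v, e, n, k, a, m, o, r, k, a)
  "padorsar" → 8 new (p, a, d, o, r, s, a, r)
  "ro" → prefix "ro" already present; 0 new (none)
  "lin" → 3 new (l, i, n)
  "rodorlu" → prefix "ro" already present; 5 new (d, o, r, l, u)
  "taso" → prefix "tas" already present; 1 new (o)
  "virun" → prefix "v" already present; 4 new (i, r, u, n)
  "talufensar" → prefix "ta" already present; 8 new (l, u, f, e, n, s, a, r)
Total nodes = 4 + 5 + 10 + 8 + 0 + 3 + 5 + 1 + 4 + 8 = 48

48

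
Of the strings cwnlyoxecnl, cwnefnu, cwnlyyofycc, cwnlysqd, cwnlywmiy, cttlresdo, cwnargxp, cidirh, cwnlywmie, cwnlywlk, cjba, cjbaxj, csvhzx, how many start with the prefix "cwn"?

8

Filter for entries beginning with "cwn":
Matches: "cwnargxp", "cwnefnu", "cwnlyoxecnl", "cwnlysqd", "cwnlywlk", "cwnlywmie", "cwnlywmiy", "cwnlyyofycc"
Count: 8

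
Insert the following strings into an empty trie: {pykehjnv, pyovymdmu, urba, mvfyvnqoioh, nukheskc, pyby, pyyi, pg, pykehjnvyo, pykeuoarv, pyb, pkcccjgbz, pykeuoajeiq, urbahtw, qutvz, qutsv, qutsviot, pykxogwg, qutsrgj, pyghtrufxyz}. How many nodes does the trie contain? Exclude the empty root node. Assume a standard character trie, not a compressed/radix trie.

92

For each word, the new-node count is its length minus the longest prefix already in the trie:
  "pykehjnv" → 8 new (p, y, k, e, h, j, n, v)
  "pyovymdmu" → prefix "py" already present; 7 new (o, v, y, m, d, m, u)
  "urba" → 4 new (u, r, b, a)
  "mvfyvnqoioh" → 11 new (m, v, f, y, v, n, q, o, i, o, h)
  "nukheskc" → 8 new (n, u, k, h, e, s, k, c)
  "pyby" → prefix "py" already present; 2 new (b, y)
  "pyyi" → prefix "py" already present; 2 new (y, i)
  "pg" → prefix "p" already present; 1 new (g)
  "pykehjnvyo" → prefix "pykehjnv" already present; 2 new (y, o)
  "pykeuoarv" → prefix "pyke" already present; 5 new (u, o, a, r, v)
  "pyb" → prefix "pyb" already present; 0 new (none)
  "pkcccjgbz" → prefix "p" already present; 8 new (k, c, c, c, j, g, b, z)
  "pykeuoajeiq" → prefix "pykeuoa" already present; 4 new (j, e, i, q)
  "urbahtw" → prefix "urba" already present; 3 new (h, t, w)
  "qutvz" → 5 new (q, u, t, v, z)
  "qutsv" → prefix "qut" already present; 2 new (s, v)
  "qutsviot" → prefix "qutsv" already present; 3 new (i, o, t)
  "pykxogwg" → prefix "pyk" already present; 5 new (x, o, g, w, g)
  "qutsrgj" → prefix "quts" already present; 3 new (r, g, j)
  "pyghtrufxyz" → prefix "py" already present; 9 new (g, h, t, r, u, f, x, y, z)
Total nodes = 8 + 7 + 4 + 11 + 8 + 2 + 2 + 1 + 2 + 5 + 0 + 8 + 4 + 3 + 5 + 2 + 3 + 5 + 3 + 9 = 92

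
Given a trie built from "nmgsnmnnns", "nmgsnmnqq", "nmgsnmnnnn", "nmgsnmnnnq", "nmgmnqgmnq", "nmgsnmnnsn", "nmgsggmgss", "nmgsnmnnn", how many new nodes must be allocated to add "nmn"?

Walking "nmn" from the root, the first 2 characters ("nm") follow existing edges; "n" is the first miss.
New nodes needed: |"nmn"| − 2 = 3 − 2 = 1.

1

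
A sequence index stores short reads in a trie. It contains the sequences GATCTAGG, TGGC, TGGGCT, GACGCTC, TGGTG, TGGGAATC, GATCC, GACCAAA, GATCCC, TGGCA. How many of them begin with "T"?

5

Traverse to the node for "T", then collect every word in that subtree.
Words under "T": TGGC, TGGCA, TGGGAATC, TGGGCT, TGGTG
Count: 5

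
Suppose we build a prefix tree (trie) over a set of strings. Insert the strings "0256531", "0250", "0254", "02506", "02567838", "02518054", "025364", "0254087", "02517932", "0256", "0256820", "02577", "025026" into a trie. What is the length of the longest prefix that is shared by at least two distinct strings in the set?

4

Look for the deepest trie node that still has at least two words in its subtree.
e.g. "0250" and "025026" share the prefix "0250" of length 4; no pair shares a longer one.
Longest shared-prefix length: 4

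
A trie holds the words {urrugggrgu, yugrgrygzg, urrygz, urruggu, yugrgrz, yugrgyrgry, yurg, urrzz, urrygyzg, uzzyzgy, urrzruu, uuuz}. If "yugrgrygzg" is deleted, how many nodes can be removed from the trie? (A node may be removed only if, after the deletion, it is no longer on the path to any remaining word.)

4

A node on "yugrgrygzg"'s path can go only if nothing else ends at it or branches off below it.
The suffix "ygzg" (4 nodes) is used only by "yugrgrygzg"; the node for "yugrgr" still has the child "z", so pruning stops there.
Nodes removed: 4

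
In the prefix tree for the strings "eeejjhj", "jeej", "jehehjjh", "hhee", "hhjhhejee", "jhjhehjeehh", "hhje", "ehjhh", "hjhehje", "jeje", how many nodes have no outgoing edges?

10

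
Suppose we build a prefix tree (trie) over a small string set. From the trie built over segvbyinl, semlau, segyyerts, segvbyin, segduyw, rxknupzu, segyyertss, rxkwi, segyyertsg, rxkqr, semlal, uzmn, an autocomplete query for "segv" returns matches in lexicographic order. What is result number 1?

Filter for "segv…" and sort: "segvbyin", "segvbyinl"
Position 1: segvbyin

segvbyin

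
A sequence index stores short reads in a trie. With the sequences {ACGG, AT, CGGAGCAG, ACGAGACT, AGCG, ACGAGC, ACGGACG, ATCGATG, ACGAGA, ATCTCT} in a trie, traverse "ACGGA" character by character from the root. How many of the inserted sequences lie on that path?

1

Check each prefix of "ACGGA" against the stored set — each match is an end-marker on the path.
Prefixes of the query that are stored words: "ACGG"
Count: 1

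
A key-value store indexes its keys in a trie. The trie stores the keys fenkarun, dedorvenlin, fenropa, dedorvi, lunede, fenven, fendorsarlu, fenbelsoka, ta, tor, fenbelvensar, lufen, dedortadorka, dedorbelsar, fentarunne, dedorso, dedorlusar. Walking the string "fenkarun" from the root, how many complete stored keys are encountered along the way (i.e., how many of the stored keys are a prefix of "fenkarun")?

1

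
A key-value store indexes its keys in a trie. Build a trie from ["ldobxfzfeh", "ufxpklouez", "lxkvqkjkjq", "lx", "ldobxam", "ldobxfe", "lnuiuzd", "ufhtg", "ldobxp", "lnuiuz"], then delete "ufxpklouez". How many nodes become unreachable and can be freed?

8

A node on "ufxpklouez"'s path can go only if nothing else ends at it or branches off below it.
The suffix "xpklouez" (8 nodes) is used only by "ufxpklouez"; the node for "uf" still has the child "h", so pruning stops there.
Nodes removed: 8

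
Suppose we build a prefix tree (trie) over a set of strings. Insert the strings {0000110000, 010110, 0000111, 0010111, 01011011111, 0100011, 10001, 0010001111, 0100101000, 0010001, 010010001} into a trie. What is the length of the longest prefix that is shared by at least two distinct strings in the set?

The deepest shared node is where two words last agree before diverging.
"0010001" and "0010001111" agree on "0010001" (7 characters) before diverging; nothing deeper is shared.
Longest shared-prefix length: 7

7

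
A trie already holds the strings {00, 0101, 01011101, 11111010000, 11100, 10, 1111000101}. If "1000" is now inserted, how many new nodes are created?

The longest prefix of "1000" already in the trie is "10" (length 2).
New nodes needed: |"1000"| − 2 = 4 − 2 = 2.

2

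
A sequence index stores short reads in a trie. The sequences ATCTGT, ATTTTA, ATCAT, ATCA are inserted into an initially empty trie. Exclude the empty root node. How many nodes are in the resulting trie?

Insert word by word; a character creates a node only if that edge doesn't already exist:
  "ATCTGT" → 6 new (A, T, C, T, G, T)
  "ATTTTA" → prefix "AT" already present; 4 new (T, T, T, A)
  "ATCAT" → prefix "ATC" already present; 2 new (A, T)
  "ATCA" → prefix "ATCA" already present; 0 new (none)
Total nodes = 6 + 4 + 2 + 0 = 12

12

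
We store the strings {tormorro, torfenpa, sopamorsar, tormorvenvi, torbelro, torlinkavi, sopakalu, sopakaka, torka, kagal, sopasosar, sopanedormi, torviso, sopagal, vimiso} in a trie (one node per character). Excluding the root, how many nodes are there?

78

Count nodes per top-level branch (shared prefixes stored once):
  'k'-branch (kagal): 5 nodes
  's'-branch (sopagal, sopakaka, sopakalu, sopamorsar, sopanedormi, sopasosar): 31 nodes
  't'-branch (torbelro, torfenpa, torka, torlinkavi, tormorro, tormorvenvi, torviso): 36 nodes
  'v'-branch (vimiso): 6 nodes
Sum: 78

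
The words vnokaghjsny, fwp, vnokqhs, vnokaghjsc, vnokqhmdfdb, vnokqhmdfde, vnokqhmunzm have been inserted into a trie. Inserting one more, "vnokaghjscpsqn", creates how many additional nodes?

The longest prefix of "vnokaghjscpsqn" already in the trie is "vnokaghjsc" (length 10).
New nodes needed: |"vnokaghjscpsqn"| − 10 = 14 − 10 = 4.

4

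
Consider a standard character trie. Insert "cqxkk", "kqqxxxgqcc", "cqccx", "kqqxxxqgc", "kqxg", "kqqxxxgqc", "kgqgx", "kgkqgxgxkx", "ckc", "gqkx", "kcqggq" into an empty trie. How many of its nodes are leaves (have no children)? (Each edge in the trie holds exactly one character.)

10

Leaves are exactly the stored words that no other stored word extends.
Those words: "ckc", "cqccx", "cqxkk", "gqkx", "kcqggq", "kgkqgxgxkx", "kgqgx", "kqqxxxgqcc", "kqqxxxqgc", "kqxg"
Leaf count: 10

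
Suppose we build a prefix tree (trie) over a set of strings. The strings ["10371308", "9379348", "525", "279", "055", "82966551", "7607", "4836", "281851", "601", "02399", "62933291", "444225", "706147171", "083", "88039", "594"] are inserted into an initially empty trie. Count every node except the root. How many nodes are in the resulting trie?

80

For each word, the new-node count is its length minus the longest prefix already in the trie:
  "10371308" → 8 new (1, 0, 3, 7, 1, 3, 0, 8)
  "9379348" → 7 new (9, 3, 7, 9, 3, 4, 8)
  "525" → 3 new (5, 2, 5)
  "279" → 3 new (2, 7, 9)
  "055" → 3 new (0, 5, 5)
  "82966551" → 8 new (8, 2, 9, 6, 6, 5, 5, 1)
  "7607" → 4 new (7, 6, 0, 7)
  "4836" → 4 new (4, 8, 3, 6)
  "281851" → prefix "2" already present; 5 new (8, 1, 8, 5, 1)
  "601" → 3 new (6, 0, 1)
  "02399" → prefix "0" already present; 4 new (2, 3, 9, 9)
  "62933291" → prefix "6" already present; 7 new (2, 9, 3, 3, 2, 9, 1)
  "444225" → prefix "4" already present; 5 new (4, 4, 2, 2, 5)
  "706147171" → prefix "7" already present; 8 new (0, 6, 1, 4, 7, 1, 7, 1)
  "083" → prefix "0" already present; 2 new (8, 3)
  "88039" → prefix "8" already present; 4 new (8, 0, 3, 9)
  "594" → prefix "5" already present; 2 new (9, 4)
Total nodes = 8 + 7 + 3 + 3 + 3 + 8 + 4 + 4 + 5 + 3 + 4 + 7 + 5 + 8 + 2 + 4 + 2 = 80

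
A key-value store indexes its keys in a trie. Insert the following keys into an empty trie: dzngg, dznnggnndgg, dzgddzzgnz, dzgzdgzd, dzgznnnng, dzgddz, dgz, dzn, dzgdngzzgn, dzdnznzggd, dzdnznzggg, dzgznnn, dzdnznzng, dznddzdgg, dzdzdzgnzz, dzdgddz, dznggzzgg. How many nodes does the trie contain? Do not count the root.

Count nodes per top-level branch (shared prefixes stored once):
  'd'-branch (dgz, dzdgddz, dzdnznzggd, dzdnznzggg, dzdnznzng, dzdzdzgnzz, dzgddz, dzgddzzgnz, dzgdngzzgn, dzgzdgzd, dzgznnn, dzgznnnng, dzn, dznddzdgg, dzngg, dznggzzgg, dznnggnndgg): 71 nodes
Sum: 71

71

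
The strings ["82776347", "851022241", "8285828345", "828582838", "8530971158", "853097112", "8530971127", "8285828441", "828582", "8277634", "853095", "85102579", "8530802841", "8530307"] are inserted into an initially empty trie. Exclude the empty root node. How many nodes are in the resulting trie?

51

Insert word by word; a character creates a node only if that edge doesn't already exist:
  "82776347" → 8 new (8, 2, 7, 7, 6, 3, 4, 7)
  "851022241" → prefix "8" already present; 8 new (5, 1, 0, 2, 2, 2, 4, 1)
  "8285828345" → prefix "82" already present; 8 new (8, 5, 8, 2, 8, 3, 4, 5)
  "828582838" → prefix "82858283" already present; 1 new (8)
  "8530971158" → prefix "85" already present; 8 new (3, 0, 9, 7, 1, 1, 5, 8)
  "853097112" → prefix "85309711" already present; 1 new (2)
  "8530971127" → prefix "853097112" already present; 1 new (7)
  "8285828441" → prefix "8285828" already present; 3 new (4, 4, 1)
  "828582" → prefix "828582" already present; 0 new (none)
  "8277634" → prefix "8277634" already present; 0 new (none)
  "853095" → prefix "85309" already present; 1 new (5)
  "85102579" → prefix "85102" already present; 3 new (5, 7, 9)
  "8530802841" → prefix "8530" already present; 6 new (8, 0, 2, 8, 4, 1)
  "8530307" → prefix "8530" already present; 3 new (3, 0, 7)
Total nodes = 8 + 8 + 8 + 1 + 8 + 1 + 1 + 3 + 0 + 0 + 1 + 3 + 6 + 3 = 51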